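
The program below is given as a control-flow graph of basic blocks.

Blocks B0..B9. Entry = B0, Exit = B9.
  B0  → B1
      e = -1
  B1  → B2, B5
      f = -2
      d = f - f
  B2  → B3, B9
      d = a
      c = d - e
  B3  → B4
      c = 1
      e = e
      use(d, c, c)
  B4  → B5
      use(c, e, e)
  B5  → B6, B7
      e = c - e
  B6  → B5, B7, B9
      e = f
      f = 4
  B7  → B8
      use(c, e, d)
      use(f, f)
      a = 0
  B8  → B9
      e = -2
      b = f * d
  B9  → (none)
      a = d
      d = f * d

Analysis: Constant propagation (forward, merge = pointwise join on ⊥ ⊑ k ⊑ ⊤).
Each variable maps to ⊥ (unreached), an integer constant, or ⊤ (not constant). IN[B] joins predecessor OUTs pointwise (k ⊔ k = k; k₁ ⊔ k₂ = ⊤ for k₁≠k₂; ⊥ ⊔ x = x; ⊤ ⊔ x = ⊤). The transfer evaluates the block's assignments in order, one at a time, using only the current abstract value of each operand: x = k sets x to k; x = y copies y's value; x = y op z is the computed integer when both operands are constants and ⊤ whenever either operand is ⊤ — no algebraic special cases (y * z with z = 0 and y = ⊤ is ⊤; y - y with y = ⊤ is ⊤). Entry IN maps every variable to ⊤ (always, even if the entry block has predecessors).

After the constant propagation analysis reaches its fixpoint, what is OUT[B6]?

Converged values:
  B0:  IN=(all ⊤)  OUT={e:-1; rest ⊤}
  B1:  IN={e:-1; rest ⊤}  OUT={d:0, e:-1, f:-2; rest ⊤}
  B2:  IN={d:0, e:-1, f:-2; rest ⊤}  OUT={e:-1, f:-2; rest ⊤}
  B3:  IN={e:-1, f:-2; rest ⊤}  OUT={c:1, e:-1, f:-2; rest ⊤}
  B4:  IN={c:1, e:-1, f:-2; rest ⊤}  OUT={c:1, e:-1, f:-2; rest ⊤}
  B5:  IN=(all ⊤)  OUT=(all ⊤)
  B6:  IN=(all ⊤)  OUT={f:4; rest ⊤}
  B7:  IN=(all ⊤)  OUT={a:0; rest ⊤}
  B8:  IN={a:0; rest ⊤}  OUT={a:0, e:-2; rest ⊤}
  B9:  IN=(all ⊤)  OUT=(all ⊤)

Merge at B6: IN[B6] = OUT[B5] = {a: ⊤, b: ⊤, c: ⊤, d: ⊤, e: ⊤, f: ⊤}
Applying B6's transfer function to that IN value gives OUT[B6] (row B6 above).

Answer: {a: ⊤, b: ⊤, c: ⊤, d: ⊤, e: ⊤, f: 4}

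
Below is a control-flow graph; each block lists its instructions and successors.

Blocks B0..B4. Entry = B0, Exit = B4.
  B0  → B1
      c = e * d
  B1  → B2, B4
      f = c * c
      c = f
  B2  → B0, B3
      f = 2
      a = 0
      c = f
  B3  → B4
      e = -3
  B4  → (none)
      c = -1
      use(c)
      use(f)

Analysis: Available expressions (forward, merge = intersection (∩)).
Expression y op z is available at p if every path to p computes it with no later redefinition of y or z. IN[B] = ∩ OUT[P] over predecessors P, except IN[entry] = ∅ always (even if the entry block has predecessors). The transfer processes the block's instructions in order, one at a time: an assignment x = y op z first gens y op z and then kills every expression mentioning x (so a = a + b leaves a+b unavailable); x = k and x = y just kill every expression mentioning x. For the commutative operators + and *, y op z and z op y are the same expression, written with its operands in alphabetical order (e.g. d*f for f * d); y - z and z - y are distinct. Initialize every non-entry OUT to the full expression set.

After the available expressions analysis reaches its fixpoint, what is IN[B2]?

Answer: {d*e}

Derivation:
Per-block solution:
  B0:   IN={}   OUT={d*e}
  B1:   IN={d*e}   OUT={d*e}
  B2:   IN={d*e}   OUT={d*e}
  B3:   IN={d*e}   OUT={}
  B4:   IN={}   OUT={}

Merge at B2: IN[B2] = OUT[B1] = {d*e}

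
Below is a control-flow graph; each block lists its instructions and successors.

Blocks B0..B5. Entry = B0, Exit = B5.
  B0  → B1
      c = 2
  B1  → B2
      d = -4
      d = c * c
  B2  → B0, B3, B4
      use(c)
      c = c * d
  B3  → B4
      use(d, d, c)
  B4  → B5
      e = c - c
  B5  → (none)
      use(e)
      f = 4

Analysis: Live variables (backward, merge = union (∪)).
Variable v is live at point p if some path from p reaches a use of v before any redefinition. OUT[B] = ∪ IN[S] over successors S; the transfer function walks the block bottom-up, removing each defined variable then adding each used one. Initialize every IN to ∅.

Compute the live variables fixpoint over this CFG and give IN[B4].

Answer: {c}

Working:
Per-block solution:
  B0:   IN={}   OUT={c}
  B1:   IN={c}   OUT={c, d}
  B2:   IN={c, d}   OUT={c, d}
  B3:   IN={c, d}   OUT={c}
  B4:   IN={c}   OUT={e}
  B5:   IN={e}   OUT={}

Merge at B4: OUT[B4] = IN[B5] = {e}
Applying B4's transfer function to that OUT value gives IN[B4] (row B4 above).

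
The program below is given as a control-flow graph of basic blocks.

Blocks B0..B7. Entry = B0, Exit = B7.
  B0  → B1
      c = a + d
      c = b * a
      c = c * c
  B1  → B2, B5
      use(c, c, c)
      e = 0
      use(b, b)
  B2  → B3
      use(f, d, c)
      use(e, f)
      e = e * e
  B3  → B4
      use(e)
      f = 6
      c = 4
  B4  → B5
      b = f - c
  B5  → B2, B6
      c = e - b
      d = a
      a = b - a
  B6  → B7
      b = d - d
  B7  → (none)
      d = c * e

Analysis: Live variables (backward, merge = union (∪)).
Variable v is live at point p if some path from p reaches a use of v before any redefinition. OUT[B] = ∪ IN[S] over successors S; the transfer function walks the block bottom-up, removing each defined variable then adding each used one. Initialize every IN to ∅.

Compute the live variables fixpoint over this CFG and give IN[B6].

Fixpoint table:
  B0:   IN={a, b, d, f}   OUT={a, b, c, d, f}
  B1:   IN={a, b, c, d, f}   OUT={a, b, c, d, e, f}
  B2:   IN={a, c, d, e, f}   OUT={a, e}
  B3:   IN={a, e}   OUT={a, c, e, f}
  B4:   IN={a, c, e, f}   OUT={a, b, e, f}
  B5:   IN={a, b, e, f}   OUT={a, c, d, e, f}
  B6:   IN={c, d, e}   OUT={c, e}
  B7:   IN={c, e}   OUT={}

Merge at B6: OUT[B6] = IN[B7] = {c, e}
Applying B6's transfer function to that OUT value gives IN[B6] (row B6 above).

Answer: {c, d, e}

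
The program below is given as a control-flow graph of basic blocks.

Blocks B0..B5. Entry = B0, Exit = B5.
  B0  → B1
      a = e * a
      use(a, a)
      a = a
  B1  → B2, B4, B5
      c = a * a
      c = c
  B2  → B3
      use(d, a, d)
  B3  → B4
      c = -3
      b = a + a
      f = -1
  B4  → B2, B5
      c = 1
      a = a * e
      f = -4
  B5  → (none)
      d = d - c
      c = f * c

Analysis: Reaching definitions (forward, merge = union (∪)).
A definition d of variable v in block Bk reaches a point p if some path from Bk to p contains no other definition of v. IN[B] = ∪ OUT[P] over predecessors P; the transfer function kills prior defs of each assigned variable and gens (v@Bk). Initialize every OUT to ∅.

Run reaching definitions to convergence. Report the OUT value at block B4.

Answer: {a@B4, b@B3, c@B4, f@B4}

Derivation:
Converged values:
  B0:   IN={}   OUT={a@B0}
  B1:   IN={a@B0}   OUT={a@B0, c@B1}
  B2:   IN={a@B0, a@B4, b@B3, c@B1, c@B4, f@B4}   OUT={a@B0, a@B4, b@B3, c@B1, c@B4, f@B4}
  B3:   IN={a@B0, a@B4, b@B3, c@B1, c@B4, f@B4}   OUT={a@B0, a@B4, b@B3, c@B3, f@B3}
  B4:   IN={a@B0, a@B4, b@B3, c@B1, c@B3, f@B3}   OUT={a@B4, b@B3, c@B4, f@B4}
  B5:   IN={a@B0, a@B4, b@B3, c@B1, c@B4, f@B4}   OUT={a@B0, a@B4, b@B3, c@B5, d@B5, f@B4}

Merge at B4: IN[B4] = OUT[B1] ⊔ OUT[B3] = {a@B0, a@B4, b@B3, c@B1, c@B3, f@B3}
Applying B4's transfer function to that IN value gives OUT[B4] (row B4 above).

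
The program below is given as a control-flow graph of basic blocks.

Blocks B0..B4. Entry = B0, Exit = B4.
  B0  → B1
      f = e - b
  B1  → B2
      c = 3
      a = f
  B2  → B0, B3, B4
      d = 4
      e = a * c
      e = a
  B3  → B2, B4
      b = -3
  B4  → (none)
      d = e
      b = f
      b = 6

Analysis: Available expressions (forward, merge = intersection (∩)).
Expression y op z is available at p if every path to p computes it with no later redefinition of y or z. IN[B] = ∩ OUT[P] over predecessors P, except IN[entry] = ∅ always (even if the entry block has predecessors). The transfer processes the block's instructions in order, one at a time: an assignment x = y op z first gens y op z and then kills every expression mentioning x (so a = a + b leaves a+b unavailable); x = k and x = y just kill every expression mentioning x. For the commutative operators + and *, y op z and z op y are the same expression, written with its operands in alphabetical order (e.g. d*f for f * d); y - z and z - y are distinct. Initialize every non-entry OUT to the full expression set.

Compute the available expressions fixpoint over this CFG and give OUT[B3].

Converged values:
  B0: | IN={} | OUT={e-b}
  B1: | IN={e-b} | OUT={e-b}
  B2: | IN={} | OUT={a*c}
  B3: | IN={a*c} | OUT={a*c}
  B4: | IN={a*c} | OUT={a*c}

Merge at B3: IN[B3] = OUT[B2] = {a*c}
Applying B3's transfer function to that IN value gives OUT[B3] (row B3 above).

Answer: {a*c}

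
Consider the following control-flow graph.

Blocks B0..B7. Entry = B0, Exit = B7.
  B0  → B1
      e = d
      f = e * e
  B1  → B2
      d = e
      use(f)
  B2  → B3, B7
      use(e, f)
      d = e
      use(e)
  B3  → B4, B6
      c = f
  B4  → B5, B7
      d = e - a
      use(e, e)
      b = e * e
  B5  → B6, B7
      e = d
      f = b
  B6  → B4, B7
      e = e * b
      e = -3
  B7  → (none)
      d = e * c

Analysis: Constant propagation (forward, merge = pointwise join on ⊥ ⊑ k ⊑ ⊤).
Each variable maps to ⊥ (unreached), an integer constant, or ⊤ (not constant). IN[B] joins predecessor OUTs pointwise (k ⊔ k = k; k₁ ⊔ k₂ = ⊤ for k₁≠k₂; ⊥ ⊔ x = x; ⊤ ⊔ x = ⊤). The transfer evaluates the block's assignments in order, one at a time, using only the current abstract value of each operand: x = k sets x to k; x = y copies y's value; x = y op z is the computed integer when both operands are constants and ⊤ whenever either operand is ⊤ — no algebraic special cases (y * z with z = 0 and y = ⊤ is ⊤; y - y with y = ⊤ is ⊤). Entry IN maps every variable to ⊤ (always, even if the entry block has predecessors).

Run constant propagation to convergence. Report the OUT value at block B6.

Answer: {a: ⊤, b: ⊤, c: ⊤, d: ⊤, e: -3, f: ⊤}

Trace:
Per-block solution:
  B0:  IN=(all ⊤)  OUT=(all ⊤)
  B1:  IN=(all ⊤)  OUT=(all ⊤)
  B2:  IN=(all ⊤)  OUT=(all ⊤)
  B3:  IN=(all ⊤)  OUT=(all ⊤)
  B4:  IN=(all ⊤)  OUT=(all ⊤)
  B5:  IN=(all ⊤)  OUT=(all ⊤)
  B6:  IN=(all ⊤)  OUT={e:-3; rest ⊤}
  B7:  IN=(all ⊤)  OUT=(all ⊤)

Merge at B6: IN[B6] = OUT[B3] ⊔ OUT[B5] = {a: ⊤, b: ⊤, c: ⊤, d: ⊤, e: ⊤, f: ⊤}
Applying B6's transfer function to that IN value gives OUT[B6] (row B6 above).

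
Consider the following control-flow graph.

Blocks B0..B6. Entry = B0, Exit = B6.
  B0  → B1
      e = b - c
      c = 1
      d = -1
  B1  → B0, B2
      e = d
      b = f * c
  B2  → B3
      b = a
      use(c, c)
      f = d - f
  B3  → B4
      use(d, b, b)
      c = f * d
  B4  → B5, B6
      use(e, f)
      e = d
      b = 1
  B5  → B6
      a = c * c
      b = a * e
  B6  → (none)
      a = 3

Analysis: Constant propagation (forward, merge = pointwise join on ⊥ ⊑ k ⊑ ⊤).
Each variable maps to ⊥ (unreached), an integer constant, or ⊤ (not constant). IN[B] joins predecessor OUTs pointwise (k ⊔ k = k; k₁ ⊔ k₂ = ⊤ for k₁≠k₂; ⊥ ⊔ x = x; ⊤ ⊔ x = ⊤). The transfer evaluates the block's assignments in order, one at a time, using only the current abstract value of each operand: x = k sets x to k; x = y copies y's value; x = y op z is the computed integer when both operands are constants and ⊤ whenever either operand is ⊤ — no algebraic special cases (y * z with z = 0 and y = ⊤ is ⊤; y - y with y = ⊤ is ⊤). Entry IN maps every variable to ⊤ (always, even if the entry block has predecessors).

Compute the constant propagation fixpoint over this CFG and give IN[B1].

Answer: {a: ⊤, b: ⊤, c: 1, d: -1, e: ⊤, f: ⊤}

Trace:
Fixpoint table:
  B0:   IN=(all ⊤)   OUT={c:1, d:-1; rest ⊤}
  B1:   IN={c:1, d:-1; rest ⊤}   OUT={c:1, d:-1, e:-1; rest ⊤}
  B2:   IN={c:1, d:-1, e:-1; rest ⊤}   OUT={c:1, d:-1, e:-1; rest ⊤}
  B3:   IN={c:1, d:-1, e:-1; rest ⊤}   OUT={d:-1, e:-1; rest ⊤}
  B4:   IN={d:-1, e:-1; rest ⊤}   OUT={b:1, d:-1, e:-1; rest ⊤}
  B5:   IN={b:1, d:-1, e:-1; rest ⊤}   OUT={d:-1, e:-1; rest ⊤}
  B6:   IN={d:-1, e:-1; rest ⊤}   OUT={a:3, d:-1, e:-1; rest ⊤}

Merge at B1: IN[B1] = OUT[B0] = {a: ⊤, b: ⊤, c: 1, d: -1, e: ⊤, f: ⊤}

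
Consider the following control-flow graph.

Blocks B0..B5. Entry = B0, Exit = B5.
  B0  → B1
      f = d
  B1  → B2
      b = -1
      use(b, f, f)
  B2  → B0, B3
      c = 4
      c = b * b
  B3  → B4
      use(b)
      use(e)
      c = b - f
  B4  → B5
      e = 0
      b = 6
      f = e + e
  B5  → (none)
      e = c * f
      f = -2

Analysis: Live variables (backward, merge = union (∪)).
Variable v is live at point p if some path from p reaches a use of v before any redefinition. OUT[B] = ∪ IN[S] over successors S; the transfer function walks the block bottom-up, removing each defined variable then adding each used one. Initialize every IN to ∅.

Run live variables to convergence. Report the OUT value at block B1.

Converged values:
  B0: | IN={d, e} | OUT={d, e, f}
  B1: | IN={d, e, f} | OUT={b, d, e, f}
  B2: | IN={b, d, e, f} | OUT={b, d, e, f}
  B3: | IN={b, e, f} | OUT={c}
  B4: | IN={c} | OUT={c, f}
  B5: | IN={c, f} | OUT={}

Merge at B1: OUT[B1] = IN[B2] = {b, d, e, f}

Answer: {b, d, e, f}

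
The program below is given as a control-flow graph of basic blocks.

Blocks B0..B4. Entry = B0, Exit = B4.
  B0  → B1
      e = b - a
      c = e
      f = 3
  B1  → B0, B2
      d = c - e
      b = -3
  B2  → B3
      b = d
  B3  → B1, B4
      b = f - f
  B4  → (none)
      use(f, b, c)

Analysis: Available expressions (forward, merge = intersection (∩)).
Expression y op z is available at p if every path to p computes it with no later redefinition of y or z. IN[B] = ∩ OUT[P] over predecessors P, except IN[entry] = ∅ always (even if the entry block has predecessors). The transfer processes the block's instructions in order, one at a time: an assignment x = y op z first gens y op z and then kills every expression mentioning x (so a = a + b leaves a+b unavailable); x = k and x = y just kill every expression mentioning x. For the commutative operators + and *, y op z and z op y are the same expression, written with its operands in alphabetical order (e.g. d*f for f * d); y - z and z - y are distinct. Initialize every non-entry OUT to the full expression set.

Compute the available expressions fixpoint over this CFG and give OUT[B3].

Converged values:
  B0:   IN={}   OUT={b-a}
  B1:   IN={}   OUT={c-e}
  B2:   IN={c-e}   OUT={c-e}
  B3:   IN={c-e}   OUT={c-e, f-f}
  B4:   IN={c-e, f-f}   OUT={c-e, f-f}

Merge at B3: IN[B3] = OUT[B2] = {c-e}
Applying B3's transfer function to that IN value gives OUT[B3] (row B3 above).

Answer: {c-e, f-f}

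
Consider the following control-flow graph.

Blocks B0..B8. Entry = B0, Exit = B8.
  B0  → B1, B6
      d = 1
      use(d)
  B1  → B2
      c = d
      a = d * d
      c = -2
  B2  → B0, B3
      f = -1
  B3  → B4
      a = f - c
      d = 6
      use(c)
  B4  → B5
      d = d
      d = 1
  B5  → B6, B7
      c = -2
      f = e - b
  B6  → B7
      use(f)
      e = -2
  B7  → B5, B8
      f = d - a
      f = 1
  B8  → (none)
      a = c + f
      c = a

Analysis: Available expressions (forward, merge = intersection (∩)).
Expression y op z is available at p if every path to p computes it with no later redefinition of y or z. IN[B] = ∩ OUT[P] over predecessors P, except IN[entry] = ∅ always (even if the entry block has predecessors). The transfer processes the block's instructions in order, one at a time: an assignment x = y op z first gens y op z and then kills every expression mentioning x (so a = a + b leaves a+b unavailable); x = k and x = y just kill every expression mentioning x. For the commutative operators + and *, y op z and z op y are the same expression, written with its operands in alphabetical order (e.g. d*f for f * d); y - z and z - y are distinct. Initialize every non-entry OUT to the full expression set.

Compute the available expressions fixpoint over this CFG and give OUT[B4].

Answer: {f-c}

Working:
Per-block solution:
  B0:   IN={}   OUT={}
  B1:   IN={}   OUT={d*d}
  B2:   IN={d*d}   OUT={d*d}
  B3:   IN={d*d}   OUT={f-c}
  B4:   IN={f-c}   OUT={f-c}
  B5:   IN={}   OUT={e-b}
  B6:   IN={}   OUT={}
  B7:   IN={}   OUT={d-a}
  B8:   IN={d-a}   OUT={}

Merge at B4: IN[B4] = OUT[B3] = {f-c}
Applying B4's transfer function to that IN value gives OUT[B4] (row B4 above).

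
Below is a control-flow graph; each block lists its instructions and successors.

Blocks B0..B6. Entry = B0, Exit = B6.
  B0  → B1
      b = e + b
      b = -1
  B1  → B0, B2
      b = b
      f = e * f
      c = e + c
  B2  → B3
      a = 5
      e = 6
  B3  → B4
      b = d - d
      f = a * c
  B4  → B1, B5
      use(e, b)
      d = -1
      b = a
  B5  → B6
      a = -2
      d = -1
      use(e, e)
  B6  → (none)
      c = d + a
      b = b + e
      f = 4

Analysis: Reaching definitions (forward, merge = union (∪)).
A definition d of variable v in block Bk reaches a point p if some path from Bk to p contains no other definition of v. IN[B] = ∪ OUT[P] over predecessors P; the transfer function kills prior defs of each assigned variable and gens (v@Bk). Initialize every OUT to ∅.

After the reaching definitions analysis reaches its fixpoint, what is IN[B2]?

Per-block solution:
  B0: | IN={a@B2, b@B1, c@B1, d@B4, e@B2, f@B1} | OUT={a@B2, b@B0, c@B1, d@B4, e@B2, f@B1}
  B1: | IN={a@B2, b@B0, b@B4, c@B1, d@B4, e@B2, f@B1, f@B3} | OUT={a@B2, b@B1, c@B1, d@B4, e@B2, f@B1}
  B2: | IN={a@B2, b@B1, c@B1, d@B4, e@B2, f@B1} | OUT={a@B2, b@B1, c@B1, d@B4, e@B2, f@B1}
  B3: | IN={a@B2, b@B1, c@B1, d@B4, e@B2, f@B1} | OUT={a@B2, b@B3, c@B1, d@B4, e@B2, f@B3}
  B4: | IN={a@B2, b@B3, c@B1, d@B4, e@B2, f@B3} | OUT={a@B2, b@B4, c@B1, d@B4, e@B2, f@B3}
  B5: | IN={a@B2, b@B4, c@B1, d@B4, e@B2, f@B3} | OUT={a@B5, b@B4, c@B1, d@B5, e@B2, f@B3}
  B6: | IN={a@B5, b@B4, c@B1, d@B5, e@B2, f@B3} | OUT={a@B5, b@B6, c@B6, d@B5, e@B2, f@B6}

Merge at B2: IN[B2] = OUT[B1] = {a@B2, b@B1, c@B1, d@B4, e@B2, f@B1}

Answer: {a@B2, b@B1, c@B1, d@B4, e@B2, f@B1}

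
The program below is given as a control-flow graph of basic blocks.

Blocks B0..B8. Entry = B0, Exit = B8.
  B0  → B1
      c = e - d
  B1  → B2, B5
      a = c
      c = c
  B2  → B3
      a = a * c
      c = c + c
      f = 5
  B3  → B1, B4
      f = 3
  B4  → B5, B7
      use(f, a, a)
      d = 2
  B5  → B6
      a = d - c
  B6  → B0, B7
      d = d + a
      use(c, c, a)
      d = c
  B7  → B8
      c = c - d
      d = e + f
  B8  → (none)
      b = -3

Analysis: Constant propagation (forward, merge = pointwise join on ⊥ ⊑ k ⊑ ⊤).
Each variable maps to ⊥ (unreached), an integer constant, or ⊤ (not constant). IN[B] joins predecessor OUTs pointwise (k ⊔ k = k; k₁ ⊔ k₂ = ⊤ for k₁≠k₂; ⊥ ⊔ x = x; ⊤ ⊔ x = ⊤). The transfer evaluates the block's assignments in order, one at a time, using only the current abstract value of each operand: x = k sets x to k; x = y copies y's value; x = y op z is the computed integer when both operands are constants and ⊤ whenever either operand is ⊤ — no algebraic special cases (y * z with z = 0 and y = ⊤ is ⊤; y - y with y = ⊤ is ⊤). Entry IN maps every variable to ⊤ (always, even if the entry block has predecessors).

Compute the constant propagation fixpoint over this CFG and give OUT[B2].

Fixpoint table:
  B0:   IN=(all ⊤)   OUT=(all ⊤)
  B1:   IN=(all ⊤)   OUT=(all ⊤)
  B2:   IN=(all ⊤)   OUT={f:5; rest ⊤}
  B3:   IN={f:5; rest ⊤}   OUT={f:3; rest ⊤}
  B4:   IN={f:3; rest ⊤}   OUT={d:2, f:3; rest ⊤}
  B5:   IN=(all ⊤)   OUT=(all ⊤)
  B6:   IN=(all ⊤)   OUT=(all ⊤)
  B7:   IN=(all ⊤)   OUT=(all ⊤)
  B8:   IN=(all ⊤)   OUT={b:-3; rest ⊤}

Merge at B2: IN[B2] = OUT[B1] = {a: ⊤, b: ⊤, c: ⊤, d: ⊤, e: ⊤, f: ⊤}
Applying B2's transfer function to that IN value gives OUT[B2] (row B2 above).

Answer: {a: ⊤, b: ⊤, c: ⊤, d: ⊤, e: ⊤, f: 5}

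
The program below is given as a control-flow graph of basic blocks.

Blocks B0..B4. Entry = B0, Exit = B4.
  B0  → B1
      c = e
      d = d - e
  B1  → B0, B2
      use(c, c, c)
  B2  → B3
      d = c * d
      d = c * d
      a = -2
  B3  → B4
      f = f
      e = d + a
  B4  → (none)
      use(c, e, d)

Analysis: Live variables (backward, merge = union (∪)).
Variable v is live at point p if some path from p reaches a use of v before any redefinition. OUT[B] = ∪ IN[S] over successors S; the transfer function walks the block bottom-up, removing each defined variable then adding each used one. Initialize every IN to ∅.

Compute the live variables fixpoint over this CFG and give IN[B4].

Answer: {c, d, e}

Working:
Fixpoint table:
  B0: | IN={d, e, f} | OUT={c, d, e, f}
  B1: | IN={c, d, e, f} | OUT={c, d, e, f}
  B2: | IN={c, d, f} | OUT={a, c, d, f}
  B3: | IN={a, c, d, f} | OUT={c, d, e}
  B4: | IN={c, d, e} | OUT={}

B4 is the boundary node: OUT[B4] = {}
Applying B4's transfer function to that OUT value gives IN[B4] (row B4 above).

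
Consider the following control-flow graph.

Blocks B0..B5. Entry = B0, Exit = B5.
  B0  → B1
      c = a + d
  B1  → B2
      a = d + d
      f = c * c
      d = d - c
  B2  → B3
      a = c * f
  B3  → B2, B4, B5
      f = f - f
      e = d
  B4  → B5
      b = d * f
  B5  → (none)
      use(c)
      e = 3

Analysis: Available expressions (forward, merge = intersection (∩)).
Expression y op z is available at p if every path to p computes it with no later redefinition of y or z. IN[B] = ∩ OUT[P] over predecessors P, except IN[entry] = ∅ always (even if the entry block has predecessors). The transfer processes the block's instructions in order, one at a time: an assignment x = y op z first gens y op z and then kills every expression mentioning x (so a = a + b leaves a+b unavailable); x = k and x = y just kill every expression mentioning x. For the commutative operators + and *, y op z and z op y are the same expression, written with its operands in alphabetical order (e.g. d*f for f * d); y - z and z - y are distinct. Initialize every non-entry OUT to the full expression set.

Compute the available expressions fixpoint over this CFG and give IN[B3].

Per-block solution:
  B0:   IN={}   OUT={a+d}
  B1:   IN={a+d}   OUT={c*c}
  B2:   IN={c*c}   OUT={c*c, c*f}
  B3:   IN={c*c, c*f}   OUT={c*c}
  B4:   IN={c*c}   OUT={c*c, d*f}
  B5:   IN={c*c}   OUT={c*c}

Merge at B3: IN[B3] = OUT[B2] = {c*c, c*f}

Answer: {c*c, c*f}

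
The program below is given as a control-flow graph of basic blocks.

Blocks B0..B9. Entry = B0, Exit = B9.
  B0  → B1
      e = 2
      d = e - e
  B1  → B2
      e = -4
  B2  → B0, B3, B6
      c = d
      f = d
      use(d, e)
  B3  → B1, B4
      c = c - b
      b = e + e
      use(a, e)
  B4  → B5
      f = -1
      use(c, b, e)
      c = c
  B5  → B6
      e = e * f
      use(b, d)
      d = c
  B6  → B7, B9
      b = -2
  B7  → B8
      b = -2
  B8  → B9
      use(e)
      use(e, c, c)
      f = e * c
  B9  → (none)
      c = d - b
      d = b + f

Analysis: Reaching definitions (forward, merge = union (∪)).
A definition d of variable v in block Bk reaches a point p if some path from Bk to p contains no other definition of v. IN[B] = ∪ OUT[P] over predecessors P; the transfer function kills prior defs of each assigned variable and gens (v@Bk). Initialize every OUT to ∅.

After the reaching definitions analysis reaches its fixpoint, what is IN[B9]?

Converged values:
  B0:  IN={b@B3, c@B2, d@B0, e@B1, f@B2}  OUT={b@B3, c@B2, d@B0, e@B0, f@B2}
  B1:  IN={b@B3, c@B2, c@B3, d@B0, e@B0, e@B1, f@B2}  OUT={b@B3, c@B2, c@B3, d@B0, e@B1, f@B2}
  B2:  IN={b@B3, c@B2, c@B3, d@B0, e@B1, f@B2}  OUT={b@B3, c@B2, d@B0, e@B1, f@B2}
  B3:  IN={b@B3, c@B2, d@B0, e@B1, f@B2}  OUT={b@B3, c@B3, d@B0, e@B1, f@B2}
  B4:  IN={b@B3, c@B3, d@B0, e@B1, f@B2}  OUT={b@B3, c@B4, d@B0, e@B1, f@B4}
  B5:  IN={b@B3, c@B4, d@B0, e@B1, f@B4}  OUT={b@B3, c@B4, d@B5, e@B5, f@B4}
  B6:  IN={b@B3, c@B2, c@B4, d@B0, d@B5, e@B1, e@B5, f@B2, f@B4}  OUT={b@B6, c@B2, c@B4, d@B0, d@B5, e@B1, e@B5, f@B2, f@B4}
  B7:  IN={b@B6, c@B2, c@B4, d@B0, d@B5, e@B1, e@B5, f@B2, f@B4}  OUT={b@B7, c@B2, c@B4, d@B0, d@B5, e@B1, e@B5, f@B2, f@B4}
  B8:  IN={b@B7, c@B2, c@B4, d@B0, d@B5, e@B1, e@B5, f@B2, f@B4}  OUT={b@B7, c@B2, c@B4, d@B0, d@B5, e@B1, e@B5, f@B8}
  B9:  IN={b@B6, b@B7, c@B2, c@B4, d@B0, d@B5, e@B1, e@B5, f@B2, f@B4, f@B8}  OUT={b@B6, b@B7, c@B9, d@B9, e@B1, e@B5, f@B2, f@B4, f@B8}

Merge at B9: IN[B9] = OUT[B6] ⊔ OUT[B8] = {b@B6, b@B7, c@B2, c@B4, d@B0, d@B5, e@B1, e@B5, f@B2, f@B4, f@B8}

Answer: {b@B6, b@B7, c@B2, c@B4, d@B0, d@B5, e@B1, e@B5, f@B2, f@B4, f@B8}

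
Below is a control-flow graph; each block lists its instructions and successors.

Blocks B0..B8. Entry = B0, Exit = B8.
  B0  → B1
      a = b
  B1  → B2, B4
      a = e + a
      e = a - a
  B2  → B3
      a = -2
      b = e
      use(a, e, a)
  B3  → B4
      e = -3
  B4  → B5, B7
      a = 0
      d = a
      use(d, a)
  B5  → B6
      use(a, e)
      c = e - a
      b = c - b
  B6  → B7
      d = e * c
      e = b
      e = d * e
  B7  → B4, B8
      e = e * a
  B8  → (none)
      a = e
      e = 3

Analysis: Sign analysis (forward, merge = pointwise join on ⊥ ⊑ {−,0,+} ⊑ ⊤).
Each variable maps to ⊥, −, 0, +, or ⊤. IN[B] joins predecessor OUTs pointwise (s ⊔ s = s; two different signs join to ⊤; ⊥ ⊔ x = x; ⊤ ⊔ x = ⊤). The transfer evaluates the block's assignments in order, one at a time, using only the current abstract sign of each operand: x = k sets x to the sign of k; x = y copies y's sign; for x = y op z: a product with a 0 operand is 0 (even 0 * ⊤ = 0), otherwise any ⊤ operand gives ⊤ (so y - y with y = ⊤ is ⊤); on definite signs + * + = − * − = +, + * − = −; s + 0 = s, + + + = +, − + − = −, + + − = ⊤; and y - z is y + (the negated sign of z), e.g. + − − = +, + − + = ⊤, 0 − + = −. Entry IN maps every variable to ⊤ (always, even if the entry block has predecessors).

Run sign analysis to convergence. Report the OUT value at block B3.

Fixpoint table:
  B0:  IN=(all ⊤)  OUT=(all ⊤)
  B1:  IN=(all ⊤)  OUT=(all ⊤)
  B2:  IN=(all ⊤)  OUT={a:-; rest ⊤}
  B3:  IN={a:-; rest ⊤}  OUT={a:-, e:-; rest ⊤}
  B4:  IN=(all ⊤)  OUT={a:0, d:0; rest ⊤}
  B5:  IN={a:0, d:0; rest ⊤}  OUT={a:0, d:0; rest ⊤}
  B6:  IN={a:0, d:0; rest ⊤}  OUT={a:0; rest ⊤}
  B7:  IN={a:0; rest ⊤}  OUT={a:0, e:0; rest ⊤}
  B8:  IN={a:0, e:0; rest ⊤}  OUT={a:0, e:+; rest ⊤}

Merge at B3: IN[B3] = OUT[B2] = {a: -, b: ⊤, c: ⊤, d: ⊤, e: ⊤, f: ⊤}
Applying B3's transfer function to that IN value gives OUT[B3] (row B3 above).

Answer: {a: -, b: ⊤, c: ⊤, d: ⊤, e: -, f: ⊤}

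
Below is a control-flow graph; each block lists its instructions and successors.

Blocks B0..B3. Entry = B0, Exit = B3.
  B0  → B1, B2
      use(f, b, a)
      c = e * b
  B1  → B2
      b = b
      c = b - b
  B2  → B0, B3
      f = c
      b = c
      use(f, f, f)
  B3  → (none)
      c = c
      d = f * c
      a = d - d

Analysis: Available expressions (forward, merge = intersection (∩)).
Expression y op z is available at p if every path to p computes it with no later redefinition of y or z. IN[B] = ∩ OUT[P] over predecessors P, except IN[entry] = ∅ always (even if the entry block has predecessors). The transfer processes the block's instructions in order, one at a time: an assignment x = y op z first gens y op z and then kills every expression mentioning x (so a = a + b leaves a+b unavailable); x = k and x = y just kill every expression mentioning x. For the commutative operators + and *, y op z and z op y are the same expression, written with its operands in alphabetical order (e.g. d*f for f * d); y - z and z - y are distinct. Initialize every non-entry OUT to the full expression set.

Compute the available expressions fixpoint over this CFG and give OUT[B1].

Fixpoint table:
  B0: | IN={} | OUT={b*e}
  B1: | IN={b*e} | OUT={b-b}
  B2: | IN={} | OUT={}
  B3: | IN={} | OUT={c*f, d-d}

Merge at B1: IN[B1] = OUT[B0] = {b*e}
Applying B1's transfer function to that IN value gives OUT[B1] (row B1 above).

Answer: {b-b}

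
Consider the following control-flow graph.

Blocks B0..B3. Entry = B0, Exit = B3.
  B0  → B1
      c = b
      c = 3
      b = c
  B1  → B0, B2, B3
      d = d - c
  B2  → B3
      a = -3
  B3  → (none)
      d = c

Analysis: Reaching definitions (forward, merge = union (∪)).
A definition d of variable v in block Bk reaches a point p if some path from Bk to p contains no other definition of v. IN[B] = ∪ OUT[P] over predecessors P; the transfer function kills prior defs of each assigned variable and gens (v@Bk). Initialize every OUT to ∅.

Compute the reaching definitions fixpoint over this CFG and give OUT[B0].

Converged values:
  B0:  IN={b@B0, c@B0, d@B1}  OUT={b@B0, c@B0, d@B1}
  B1:  IN={b@B0, c@B0, d@B1}  OUT={b@B0, c@B0, d@B1}
  B2:  IN={b@B0, c@B0, d@B1}  OUT={a@B2, b@B0, c@B0, d@B1}
  B3:  IN={a@B2, b@B0, c@B0, d@B1}  OUT={a@B2, b@B0, c@B0, d@B3}

Merge at B0 (entry node, so the boundary value {} is joined with the incoming edge(s)): IN[B0] = {} ⊔ OUT[B1] = {b@B0, c@B0, d@B1}
Applying B0's transfer function to that IN value gives OUT[B0] (row B0 above).

Answer: {b@B0, c@B0, d@B1}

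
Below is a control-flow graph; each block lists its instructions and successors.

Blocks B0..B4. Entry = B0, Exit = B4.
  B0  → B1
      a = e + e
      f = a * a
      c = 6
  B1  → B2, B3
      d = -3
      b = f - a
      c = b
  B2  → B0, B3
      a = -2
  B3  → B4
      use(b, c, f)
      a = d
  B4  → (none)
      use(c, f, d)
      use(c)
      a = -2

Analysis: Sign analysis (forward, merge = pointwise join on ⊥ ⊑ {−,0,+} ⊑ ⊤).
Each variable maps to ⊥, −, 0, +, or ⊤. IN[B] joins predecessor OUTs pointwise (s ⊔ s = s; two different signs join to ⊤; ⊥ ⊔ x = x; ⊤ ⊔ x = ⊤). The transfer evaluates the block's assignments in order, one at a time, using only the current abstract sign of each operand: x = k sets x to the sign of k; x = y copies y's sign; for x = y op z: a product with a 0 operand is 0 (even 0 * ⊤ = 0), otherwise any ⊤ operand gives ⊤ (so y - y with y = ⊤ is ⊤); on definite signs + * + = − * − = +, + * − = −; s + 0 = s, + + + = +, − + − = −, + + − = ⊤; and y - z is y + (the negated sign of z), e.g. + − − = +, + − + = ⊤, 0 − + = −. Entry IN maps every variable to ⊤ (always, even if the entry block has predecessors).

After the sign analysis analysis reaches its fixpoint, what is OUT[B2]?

Answer: {a: -, b: ⊤, c: ⊤, d: -, e: ⊤, f: ⊤}

Derivation:
Converged values:
  B0: | IN=(all ⊤) | OUT={c:+; rest ⊤}
  B1: | IN={c:+; rest ⊤} | OUT={d:-; rest ⊤}
  B2: | IN={d:-; rest ⊤} | OUT={a:-, d:-; rest ⊤}
  B3: | IN={d:-; rest ⊤} | OUT={a:-, d:-; rest ⊤}
  B4: | IN={a:-, d:-; rest ⊤} | OUT={a:-, d:-; rest ⊤}

Merge at B2: IN[B2] = OUT[B1] = {a: ⊤, b: ⊤, c: ⊤, d: -, e: ⊤, f: ⊤}
Applying B2's transfer function to that IN value gives OUT[B2] (row B2 above).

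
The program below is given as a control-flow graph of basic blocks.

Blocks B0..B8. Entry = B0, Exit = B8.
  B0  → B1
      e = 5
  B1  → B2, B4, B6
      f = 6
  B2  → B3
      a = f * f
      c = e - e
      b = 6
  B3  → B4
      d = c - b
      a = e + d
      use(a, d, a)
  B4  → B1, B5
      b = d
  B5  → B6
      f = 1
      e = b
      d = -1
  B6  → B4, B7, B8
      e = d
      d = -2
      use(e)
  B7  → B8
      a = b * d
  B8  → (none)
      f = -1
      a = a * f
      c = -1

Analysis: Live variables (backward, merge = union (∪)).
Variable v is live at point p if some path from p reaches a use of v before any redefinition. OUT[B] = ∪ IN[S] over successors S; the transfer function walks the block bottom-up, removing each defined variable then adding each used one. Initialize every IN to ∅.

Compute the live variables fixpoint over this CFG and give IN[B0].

Converged values:
  B0: | IN={a, b, d} | OUT={a, b, d, e}
  B1: | IN={a, b, d, e} | OUT={a, b, d, e, f}
  B2: | IN={e, f} | OUT={b, c, e}
  B3: | IN={b, c, e} | OUT={a, d, e}
  B4: | IN={a, d, e} | OUT={a, b, d, e}
  B5: | IN={a, b} | OUT={a, b, d}
  B6: | IN={a, b, d} | OUT={a, b, d, e}
  B7: | IN={b, d} | OUT={a}
  B8: | IN={a} | OUT={}

Merge at B0: OUT[B0] = IN[B1] = {a, b, d, e}
Applying B0's transfer function to that OUT value gives IN[B0] (row B0 above).

Answer: {a, b, d}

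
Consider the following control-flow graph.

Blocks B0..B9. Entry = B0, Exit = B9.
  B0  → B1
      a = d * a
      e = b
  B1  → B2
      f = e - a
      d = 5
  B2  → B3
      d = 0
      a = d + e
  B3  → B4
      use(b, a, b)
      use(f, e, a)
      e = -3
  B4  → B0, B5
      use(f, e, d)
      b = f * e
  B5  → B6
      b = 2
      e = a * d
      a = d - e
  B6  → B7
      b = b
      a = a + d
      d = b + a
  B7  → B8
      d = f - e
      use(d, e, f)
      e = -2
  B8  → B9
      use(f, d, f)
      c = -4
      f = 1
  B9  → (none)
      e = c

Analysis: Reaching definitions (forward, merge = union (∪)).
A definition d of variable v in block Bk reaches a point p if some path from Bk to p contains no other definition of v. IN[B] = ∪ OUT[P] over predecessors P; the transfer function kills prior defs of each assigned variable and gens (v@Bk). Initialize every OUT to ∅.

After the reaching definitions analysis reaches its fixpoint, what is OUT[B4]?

Per-block solution:
  B0:   IN={a@B2, b@B4, d@B2, e@B3, f@B1}   OUT={a@B0, b@B4, d@B2, e@B0, f@B1}
  B1:   IN={a@B0, b@B4, d@B2, e@B0, f@B1}   OUT={a@B0, b@B4, d@B1, e@B0, f@B1}
  B2:   IN={a@B0, b@B4, d@B1, e@B0, f@B1}   OUT={a@B2, b@B4, d@B2, e@B0, f@B1}
  B3:   IN={a@B2, b@B4, d@B2, e@B0, f@B1}   OUT={a@B2, b@B4, d@B2, e@B3, f@B1}
  B4:   IN={a@B2, b@B4, d@B2, e@B3, f@B1}   OUT={a@B2, b@B4, d@B2, e@B3, f@B1}
  B5:   IN={a@B2, b@B4, d@B2, e@B3, f@B1}   OUT={a@B5, b@B5, d@B2, e@B5, f@B1}
  B6:   IN={a@B5, b@B5, d@B2, e@B5, f@B1}   OUT={a@B6, b@B6, d@B6, e@B5, f@B1}
  B7:   IN={a@B6, b@B6, d@B6, e@B5, f@B1}   OUT={a@B6, b@B6, d@B7, e@B7, f@B1}
  B8:   IN={a@B6, b@B6, d@B7, e@B7, f@B1}   OUT={a@B6, b@B6, c@B8, d@B7, e@B7, f@B8}
  B9:   IN={a@B6, b@B6, c@B8, d@B7, e@B7, f@B8}   OUT={a@B6, b@B6, c@B8, d@B7, e@B9, f@B8}

Merge at B4: IN[B4] = OUT[B3] = {a@B2, b@B4, d@B2, e@B3, f@B1}
Applying B4's transfer function to that IN value gives OUT[B4] (row B4 above).

Answer: {a@B2, b@B4, d@B2, e@B3, f@B1}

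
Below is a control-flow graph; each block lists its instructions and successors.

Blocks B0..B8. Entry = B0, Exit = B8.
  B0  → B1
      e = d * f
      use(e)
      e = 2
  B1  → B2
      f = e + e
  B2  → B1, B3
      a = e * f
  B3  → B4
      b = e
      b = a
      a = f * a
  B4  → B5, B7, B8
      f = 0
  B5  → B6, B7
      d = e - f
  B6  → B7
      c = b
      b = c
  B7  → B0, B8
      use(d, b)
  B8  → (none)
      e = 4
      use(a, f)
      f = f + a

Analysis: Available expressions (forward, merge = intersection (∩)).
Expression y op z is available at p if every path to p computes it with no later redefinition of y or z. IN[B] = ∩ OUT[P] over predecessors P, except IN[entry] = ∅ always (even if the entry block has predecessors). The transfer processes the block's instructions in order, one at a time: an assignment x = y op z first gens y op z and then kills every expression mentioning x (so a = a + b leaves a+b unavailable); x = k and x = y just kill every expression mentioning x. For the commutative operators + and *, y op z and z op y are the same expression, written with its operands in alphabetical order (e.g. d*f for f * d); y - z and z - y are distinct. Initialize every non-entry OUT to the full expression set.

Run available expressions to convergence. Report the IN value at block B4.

Fixpoint table:
  B0:   IN={}   OUT={d*f}
  B1:   IN={}   OUT={e+e}
  B2:   IN={e+e}   OUT={e*f, e+e}
  B3:   IN={e*f, e+e}   OUT={e*f, e+e}
  B4:   IN={e*f, e+e}   OUT={e+e}
  B5:   IN={e+e}   OUT={e+e, e-f}
  B6:   IN={e+e, e-f}   OUT={e+e, e-f}
  B7:   IN={e+e}   OUT={e+e}
  B8:   IN={e+e}   OUT={}

Merge at B4: IN[B4] = OUT[B3] = {e*f, e+e}

Answer: {e*f, e+e}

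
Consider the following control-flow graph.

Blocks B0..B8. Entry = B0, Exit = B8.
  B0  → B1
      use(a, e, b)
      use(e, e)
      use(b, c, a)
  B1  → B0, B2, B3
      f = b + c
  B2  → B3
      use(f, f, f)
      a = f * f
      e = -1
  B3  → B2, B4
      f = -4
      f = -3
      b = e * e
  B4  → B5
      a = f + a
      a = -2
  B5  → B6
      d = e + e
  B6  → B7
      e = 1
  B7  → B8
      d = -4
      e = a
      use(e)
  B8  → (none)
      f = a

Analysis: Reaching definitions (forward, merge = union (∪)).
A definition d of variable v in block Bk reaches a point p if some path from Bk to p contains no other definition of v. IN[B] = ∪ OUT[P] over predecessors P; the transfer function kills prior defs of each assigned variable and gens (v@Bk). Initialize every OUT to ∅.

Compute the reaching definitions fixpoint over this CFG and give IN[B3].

Converged values:
  B0:   IN={f@B1}   OUT={f@B1}
  B1:   IN={f@B1}   OUT={f@B1}
  B2:   IN={a@B2, b@B3, e@B2, f@B1, f@B3}   OUT={a@B2, b@B3, e@B2, f@B1, f@B3}
  B3:   IN={a@B2, b@B3, e@B2, f@B1, f@B3}   OUT={a@B2, b@B3, e@B2, f@B3}
  B4:   IN={a@B2, b@B3, e@B2, f@B3}   OUT={a@B4, b@B3, e@B2, f@B3}
  B5:   IN={a@B4, b@B3, e@B2, f@B3}   OUT={a@B4, b@B3, d@B5, e@B2, f@B3}
  B6:   IN={a@B4, b@B3, d@B5, e@B2, f@B3}   OUT={a@B4, b@B3, d@B5, e@B6, f@B3}
  B7:   IN={a@B4, b@B3, d@B5, e@B6, f@B3}   OUT={a@B4, b@B3, d@B7, e@B7, f@B3}
  B8:   IN={a@B4, b@B3, d@B7, e@B7, f@B3}   OUT={a@B4, b@B3, d@B7, e@B7, f@B8}

Merge at B3: IN[B3] = OUT[B1] ⊔ OUT[B2] = {a@B2, b@B3, e@B2, f@B1, f@B3}

Answer: {a@B2, b@B3, e@B2, f@B1, f@B3}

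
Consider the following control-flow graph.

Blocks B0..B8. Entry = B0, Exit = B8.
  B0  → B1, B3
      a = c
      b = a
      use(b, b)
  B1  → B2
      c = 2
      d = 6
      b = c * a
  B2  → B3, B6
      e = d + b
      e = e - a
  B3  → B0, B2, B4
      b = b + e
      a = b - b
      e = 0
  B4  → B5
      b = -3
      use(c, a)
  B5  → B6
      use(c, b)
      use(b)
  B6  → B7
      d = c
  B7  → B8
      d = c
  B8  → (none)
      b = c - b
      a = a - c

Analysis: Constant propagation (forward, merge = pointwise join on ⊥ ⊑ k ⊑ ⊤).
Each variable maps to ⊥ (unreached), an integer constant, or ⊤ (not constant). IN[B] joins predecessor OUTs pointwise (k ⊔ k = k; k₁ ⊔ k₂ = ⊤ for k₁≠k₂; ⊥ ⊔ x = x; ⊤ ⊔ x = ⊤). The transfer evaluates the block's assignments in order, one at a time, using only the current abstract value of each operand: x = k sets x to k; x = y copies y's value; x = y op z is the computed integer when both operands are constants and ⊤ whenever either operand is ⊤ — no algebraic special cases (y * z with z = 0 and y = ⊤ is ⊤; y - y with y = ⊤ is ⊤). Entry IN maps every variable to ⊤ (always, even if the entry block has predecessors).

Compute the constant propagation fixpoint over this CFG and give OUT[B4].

Fixpoint table:
  B0: | IN=(all ⊤) | OUT=(all ⊤)
  B1: | IN=(all ⊤) | OUT={c:2, d:6; rest ⊤}
  B2: | IN=(all ⊤) | OUT=(all ⊤)
  B3: | IN=(all ⊤) | OUT={e:0; rest ⊤}
  B4: | IN={e:0; rest ⊤} | OUT={b:-3, e:0; rest ⊤}
  B5: | IN={b:-3, e:0; rest ⊤} | OUT={b:-3, e:0; rest ⊤}
  B6: | IN=(all ⊤) | OUT=(all ⊤)
  B7: | IN=(all ⊤) | OUT=(all ⊤)
  B8: | IN=(all ⊤) | OUT=(all ⊤)

Merge at B4: IN[B4] = OUT[B3] = {a: ⊤, b: ⊤, c: ⊤, d: ⊤, e: 0, f: ⊤}
Applying B4's transfer function to that IN value gives OUT[B4] (row B4 above).

Answer: {a: ⊤, b: -3, c: ⊤, d: ⊤, e: 0, f: ⊤}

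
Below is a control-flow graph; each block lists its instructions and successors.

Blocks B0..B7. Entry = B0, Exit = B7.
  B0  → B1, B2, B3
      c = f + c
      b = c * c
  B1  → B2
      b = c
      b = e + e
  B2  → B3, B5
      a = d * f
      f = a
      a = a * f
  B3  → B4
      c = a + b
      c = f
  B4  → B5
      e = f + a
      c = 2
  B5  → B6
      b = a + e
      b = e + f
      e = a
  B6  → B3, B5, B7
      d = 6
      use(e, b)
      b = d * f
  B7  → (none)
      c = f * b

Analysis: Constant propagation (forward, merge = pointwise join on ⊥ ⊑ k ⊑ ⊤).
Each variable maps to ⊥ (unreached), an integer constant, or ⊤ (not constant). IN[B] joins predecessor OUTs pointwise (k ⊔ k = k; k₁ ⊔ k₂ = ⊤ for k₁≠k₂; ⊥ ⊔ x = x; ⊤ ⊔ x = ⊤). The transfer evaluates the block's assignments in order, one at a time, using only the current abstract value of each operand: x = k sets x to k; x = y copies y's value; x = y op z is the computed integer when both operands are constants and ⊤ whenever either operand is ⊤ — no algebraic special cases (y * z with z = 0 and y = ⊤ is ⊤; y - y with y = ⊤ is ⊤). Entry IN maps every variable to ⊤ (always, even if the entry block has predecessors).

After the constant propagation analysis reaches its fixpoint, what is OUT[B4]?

Answer: {a: ⊤, b: ⊤, c: 2, d: ⊤, e: ⊤, f: ⊤}

Working:
Converged values:
  B0:   IN=(all ⊤)   OUT=(all ⊤)
  B1:   IN=(all ⊤)   OUT=(all ⊤)
  B2:   IN=(all ⊤)   OUT=(all ⊤)
  B3:   IN=(all ⊤)   OUT=(all ⊤)
  B4:   IN=(all ⊤)   OUT={c:2; rest ⊤}
  B5:   IN=(all ⊤)   OUT=(all ⊤)
  B6:   IN=(all ⊤)   OUT={d:6; rest ⊤}
  B7:   IN={d:6; rest ⊤}   OUT={d:6; rest ⊤}

Merge at B4: IN[B4] = OUT[B3] = {a: ⊤, b: ⊤, c: ⊤, d: ⊤, e: ⊤, f: ⊤}
Applying B4's transfer function to that IN value gives OUT[B4] (row B4 above).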